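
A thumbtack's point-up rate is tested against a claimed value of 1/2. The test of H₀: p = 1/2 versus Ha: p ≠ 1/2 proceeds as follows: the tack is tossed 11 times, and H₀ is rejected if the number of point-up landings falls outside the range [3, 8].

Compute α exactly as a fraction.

The significance level is the null-hypothesis probability of the rejection region {≤2} ∪ {≥9}.
By symmetry, α = 2·P(X ≤ 2) = 2·(1 + 11 + 55)/2048 = 134/2048 = 67/1024.

67/1024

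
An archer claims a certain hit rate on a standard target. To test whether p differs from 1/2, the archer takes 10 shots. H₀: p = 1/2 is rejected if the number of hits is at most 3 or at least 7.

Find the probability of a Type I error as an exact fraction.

11/32

Under H₀, S ~ Binomial(10, 1/2); α is the probability of landing in either tail, P(S ≤ 3) + P(S ≥ 7).
The two tails are symmetric, so α = 2·(1 + 10 + 45 + 120)/2^10 = 352/1024 = 11/32.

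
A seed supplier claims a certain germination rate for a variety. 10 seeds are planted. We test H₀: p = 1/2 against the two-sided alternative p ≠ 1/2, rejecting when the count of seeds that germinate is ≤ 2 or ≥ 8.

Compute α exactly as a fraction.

α = P(K ≤ 2 or K ≥ 8 | p = 1/2), K ~ Binomial(10, 1/2).
By symmetry, α = 2·P(K ≤ 2) = 2·(1 + 10 + 45)/1024 = 112/1024 = 7/64.

7/64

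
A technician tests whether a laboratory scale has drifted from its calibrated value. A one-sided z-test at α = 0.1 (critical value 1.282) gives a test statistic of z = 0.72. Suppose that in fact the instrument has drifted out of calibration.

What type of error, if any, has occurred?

The conventional null hypothesis is that the instrument is correctly calibrated.
Since z = 0.72 ≤ z* = 1.282, H₀ is not rejected.
H₀ is false (actually the instrument has drifted out of calibration).
Failing to reject a false H₀ is a Type II error.

Type II error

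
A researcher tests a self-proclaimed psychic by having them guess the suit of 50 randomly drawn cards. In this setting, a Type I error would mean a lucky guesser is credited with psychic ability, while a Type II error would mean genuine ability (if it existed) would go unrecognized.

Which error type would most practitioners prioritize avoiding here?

Type I error

The Type I consequence (a lucky guesser is credited with psychic ability) is more severe than the Type II consequence (genuine ability (if it existed) would go unrecognized).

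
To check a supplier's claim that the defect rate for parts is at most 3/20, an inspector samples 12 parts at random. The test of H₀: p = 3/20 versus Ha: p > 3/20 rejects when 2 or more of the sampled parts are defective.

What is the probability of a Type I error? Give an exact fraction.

The significance level is the probability, assuming p = 3/20, of seeing 2 or more defectives in 12 draws.
α = 1 − P(K ≤ 1) = 1 − 1816410504304549/4096000000000000 = 2279589495695451/4096000000000000.

2279589495695451/4096000000000000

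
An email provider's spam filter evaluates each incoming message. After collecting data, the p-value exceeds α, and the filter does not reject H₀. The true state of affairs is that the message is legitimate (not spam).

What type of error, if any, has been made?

No error (correct decision).

The conventional null hypothesis here is that the message is legitimate (not spam).
The test retained a true H₀ — the decision matches the true state.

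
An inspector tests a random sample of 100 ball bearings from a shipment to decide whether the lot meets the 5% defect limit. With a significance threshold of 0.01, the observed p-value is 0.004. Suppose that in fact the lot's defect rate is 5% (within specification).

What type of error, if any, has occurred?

The conventional null hypothesis is that the lot's defect rate is 5% (within specification).
Since p = 0.004 < α = 0.01, H₀ is rejected.
H₀ is true (actually the lot's defect rate is 5% (within specification)).
Rejecting a true H₀ is a Type I error.

Type I error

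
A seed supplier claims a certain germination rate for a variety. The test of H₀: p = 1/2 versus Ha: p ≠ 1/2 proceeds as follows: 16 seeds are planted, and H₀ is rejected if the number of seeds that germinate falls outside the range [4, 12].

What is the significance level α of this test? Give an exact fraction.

697/32768

α = P(S ≤ 3 or S ≥ 13 | p = 1/2), S ~ Binomial(16, 1/2).
The two tails are symmetric, so α = 2·(1 + 16 + 120 + 560)/2^16 = 1394/65536 = 697/32768.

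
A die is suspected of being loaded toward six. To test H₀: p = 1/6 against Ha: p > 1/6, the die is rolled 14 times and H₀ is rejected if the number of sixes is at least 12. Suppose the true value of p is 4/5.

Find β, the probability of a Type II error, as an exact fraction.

A Type II error is failing to reject when Ha holds: with p = 4/5, β = P(X ≤ 11).
Adding the binomial probabilities P(X=0)+…+P(X=11) at p = 4/5 gives 3368829417/6103515625.

3368829417/6103515625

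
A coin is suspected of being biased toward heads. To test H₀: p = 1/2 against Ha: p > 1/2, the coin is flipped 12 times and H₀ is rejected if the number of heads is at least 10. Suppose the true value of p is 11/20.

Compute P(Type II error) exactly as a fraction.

A Type II error is failing to reject when Ha holds: with p = 11/20, β = P(K ≤ 9).
Adding the binomial probabilities P(K=0)+…+P(K=9) at p = 11/20 gives 784677287856069/819200000000000.

784677287856069/819200000000000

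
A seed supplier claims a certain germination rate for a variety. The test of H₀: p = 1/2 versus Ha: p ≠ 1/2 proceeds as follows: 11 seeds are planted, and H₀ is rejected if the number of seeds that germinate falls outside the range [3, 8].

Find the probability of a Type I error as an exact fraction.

67/1024

α = P(Y ≤ 2 or Y ≥ 9 | p = 1/2), Y ~ Binomial(11, 1/2).
Each tail has probability (1 + 11 + 55)/2048; doubling gives α = 134/2048 = 67/1024.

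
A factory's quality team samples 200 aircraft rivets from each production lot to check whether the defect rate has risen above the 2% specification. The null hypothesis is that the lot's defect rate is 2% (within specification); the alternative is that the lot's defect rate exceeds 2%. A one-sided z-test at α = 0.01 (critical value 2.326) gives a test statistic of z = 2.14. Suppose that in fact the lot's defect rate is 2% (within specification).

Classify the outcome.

No error (correct decision).

Since z = 2.14 ≤ z* = 2.326, H₀ is not rejected.
H₀ is true (actually the lot's defect rate is 2% (within specification)).
The decision matches the true state — no error.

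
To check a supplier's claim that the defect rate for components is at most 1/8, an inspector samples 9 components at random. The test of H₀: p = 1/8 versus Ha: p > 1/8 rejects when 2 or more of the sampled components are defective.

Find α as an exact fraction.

Under H₀, Y ~ Binomial(9, 1/8); the Type I error rate is P(Y ≥ 2).
α = 1 − P(Y ≤ 1) = 1 − 5764801/8388608 = 2623807/8388608.

2623807/8388608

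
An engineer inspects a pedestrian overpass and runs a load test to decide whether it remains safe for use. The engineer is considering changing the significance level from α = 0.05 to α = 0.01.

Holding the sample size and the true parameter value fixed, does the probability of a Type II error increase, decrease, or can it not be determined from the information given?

Lowering α raises the bar for rejection; under Ha, the test now fails to reject on outcomes it previously would have rejected.

It increases.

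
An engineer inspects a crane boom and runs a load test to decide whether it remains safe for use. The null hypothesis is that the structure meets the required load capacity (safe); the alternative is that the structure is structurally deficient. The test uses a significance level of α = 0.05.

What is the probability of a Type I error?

The significance level α is, by definition, the probability of a Type I error — P(reject H₀ | H₀ true).

0.05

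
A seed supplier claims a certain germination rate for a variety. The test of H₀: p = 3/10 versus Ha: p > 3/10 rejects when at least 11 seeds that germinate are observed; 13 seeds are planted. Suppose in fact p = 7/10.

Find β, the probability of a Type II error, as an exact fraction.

β = P(fail to reject H₀ | Ha true) = P(Y ≤ 10 | p = 7/10), Y ~ Binomial(13, 7/10).
Adding the binomial probabilities P(Y=0)+…+P(Y=10) at p = 7/10 gives 7788298257/9765625000.

7788298257/9765625000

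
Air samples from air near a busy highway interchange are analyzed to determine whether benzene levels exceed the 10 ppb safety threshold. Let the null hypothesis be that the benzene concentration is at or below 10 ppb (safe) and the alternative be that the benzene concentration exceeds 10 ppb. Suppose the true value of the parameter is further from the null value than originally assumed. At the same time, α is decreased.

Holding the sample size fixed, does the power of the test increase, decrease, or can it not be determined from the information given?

Cannot be determined from the information given.

The first change alone would make β decrease; the second alone would make β increase. Which effect dominates depends on the magnitudes, which are not given.
Since power = 1 − β, the effect on power is likewise indeterminate.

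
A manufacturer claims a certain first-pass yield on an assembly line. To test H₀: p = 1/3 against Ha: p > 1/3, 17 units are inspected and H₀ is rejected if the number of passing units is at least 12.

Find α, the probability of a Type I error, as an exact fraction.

The Type I error probability is α = P(X ≥ 12) computed under H₀, where X ~ Binomial(17, 1/3).
P(X ≥ 12) = Σ_{j=12}^{17} C(17,j)·(1/3)^j·(2/3)^{17-j} = 80705/43046721.

80705/43046721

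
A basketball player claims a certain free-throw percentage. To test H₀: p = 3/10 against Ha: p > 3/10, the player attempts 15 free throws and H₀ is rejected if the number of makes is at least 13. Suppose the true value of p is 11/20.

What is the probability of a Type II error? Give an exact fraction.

Under the alternative p = 11/20, S ~ Binomial(15, 11/20); β is the probability the test does not reject, P(S < 13).
Summing C(15,j)·(11/20)^j·(9/20)^{15-j} for j = 0..12 gives 32418940857512713659/32768000000000000000.

32418940857512713659/32768000000000000000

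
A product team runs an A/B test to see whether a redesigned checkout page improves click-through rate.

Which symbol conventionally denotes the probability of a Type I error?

α

P(Type I error) = P(reject H₀ | H₀ true) = α, the significance level.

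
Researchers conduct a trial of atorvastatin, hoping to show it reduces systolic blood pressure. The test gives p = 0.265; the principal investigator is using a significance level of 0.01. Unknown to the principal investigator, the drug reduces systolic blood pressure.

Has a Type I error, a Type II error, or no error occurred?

Type II error

The conventional null hypothesis is that the drug has no effect on systolic blood pressure.
Since p = 0.265 ≥ α = 0.01, H₀ is not rejected.
H₀ is false (actually the drug reduces systolic blood pressure).
Failing to reject a false H₀ is a Type II error.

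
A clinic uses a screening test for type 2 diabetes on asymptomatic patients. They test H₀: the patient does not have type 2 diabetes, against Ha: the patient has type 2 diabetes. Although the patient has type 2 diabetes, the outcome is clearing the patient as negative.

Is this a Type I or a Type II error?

Type II error

'Clearing the patient as negative' corresponds to failing to reject H₀.
H₀ was not rejected but H₀ is false — a Type II error (false negative).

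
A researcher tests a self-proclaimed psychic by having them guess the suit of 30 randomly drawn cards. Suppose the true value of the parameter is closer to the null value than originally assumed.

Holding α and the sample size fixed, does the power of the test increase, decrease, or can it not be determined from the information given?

It decreases.

When the true parameter is near the null value, the test has a harder time distinguishing Ha from H₀.
Since power = 1 − β and β increases, power decreases.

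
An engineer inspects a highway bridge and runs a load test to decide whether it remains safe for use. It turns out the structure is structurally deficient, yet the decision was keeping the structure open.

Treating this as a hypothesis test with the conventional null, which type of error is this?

Type II error

The null hypothesis here is that the structure meets the required load capacity (safe).
'Keeping the structure open' corresponds to failing to reject H₀.
H₀ was not rejected but H₀ is false — a Type II error (false negative).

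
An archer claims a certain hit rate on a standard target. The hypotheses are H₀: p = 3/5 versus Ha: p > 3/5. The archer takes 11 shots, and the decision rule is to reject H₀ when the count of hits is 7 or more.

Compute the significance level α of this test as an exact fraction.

5202873/9765625

The Type I error probability is α = P(S ≥ 7) computed under H₀, where S ~ Binomial(11, 3/5).
Adding the binomial terms for j = 7 through 11 with p = 3/5 yields 5202873/9765625.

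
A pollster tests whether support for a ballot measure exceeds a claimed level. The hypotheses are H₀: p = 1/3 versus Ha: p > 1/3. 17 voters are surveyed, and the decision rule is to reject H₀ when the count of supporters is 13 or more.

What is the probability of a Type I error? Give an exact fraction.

α = P(reject H₀ | H₀ true) = P(X ≥ 13 | p = 1/3), with X ~ Binomial(17, 1/3).
Adding the binomial terms for j = 13 through 17 with p = 1/3 yields 44099/129140163.

44099/129140163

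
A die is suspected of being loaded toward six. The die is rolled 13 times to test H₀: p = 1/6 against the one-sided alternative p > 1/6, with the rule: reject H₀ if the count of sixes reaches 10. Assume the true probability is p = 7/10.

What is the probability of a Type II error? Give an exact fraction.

A Type II error is failing to reject when Ha holds: with p = 7/10, β = P(S ≤ 9).
Summing C(13,j)·(7/10)^j·(3/10)^{13-j} for j = 0..9 gives 579394354239/1000000000000.

579394354239/1000000000000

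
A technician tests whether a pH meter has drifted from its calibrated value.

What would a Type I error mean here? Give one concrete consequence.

With the conventional null hypothesis that the instrument is correctly calibrated:
A Type I error is rejecting H₀ when H₀ is true.
Here that means pulling the instrument for recalibration when actually the instrument is correctly calibrated.

A Type I error would mean concluding that the instrument has drifted out of calibration when in fact the instrument is correctly calibrated. Consequence: a properly working instrument is taken offline unnecessarily.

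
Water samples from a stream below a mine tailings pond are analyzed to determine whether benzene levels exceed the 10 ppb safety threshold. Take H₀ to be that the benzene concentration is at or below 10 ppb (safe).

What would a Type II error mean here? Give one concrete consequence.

A Type II error would mean concluding that the benzene concentration is at or below 10 ppb (safe) (or at least failing to establish that the benzene concentration exceeds 10 ppb) when in fact the benzene concentration exceeds 10 ppb. Consequence: a site with unsafe benzene levels is certified clean, and people continue to be exposed.

A Type II error is failing to reject H₀ when H₀ is false.
Here that means certifying the site as safe when actually the benzene concentration exceeds 10 ppb.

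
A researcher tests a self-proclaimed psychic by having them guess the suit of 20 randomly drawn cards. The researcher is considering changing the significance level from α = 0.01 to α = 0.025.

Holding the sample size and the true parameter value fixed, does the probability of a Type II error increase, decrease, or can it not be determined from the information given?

It decreases.

A larger α widens the rejection region, so when the alternative is true more outcomes lead to rejection — failing to reject becomes less likely.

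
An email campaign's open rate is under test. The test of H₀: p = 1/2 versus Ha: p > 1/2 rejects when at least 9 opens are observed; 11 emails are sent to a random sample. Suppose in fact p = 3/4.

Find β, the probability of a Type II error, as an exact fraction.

A Type II error is failing to reject when Ha holds: with p = 3/4, β = P(Y ≤ 8).
Summing C(11,j)·(3/4)^j·(1/4)^{11-j} for j = 0..8 gives 2285053/4194304.

2285053/4194304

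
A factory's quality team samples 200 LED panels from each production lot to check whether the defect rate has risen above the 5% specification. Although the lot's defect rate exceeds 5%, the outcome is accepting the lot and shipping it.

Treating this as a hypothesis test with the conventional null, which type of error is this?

The null hypothesis here is that the lot's defect rate is 5% (within specification).
'Accepting the lot and shipping it' corresponds to failing to reject H₀.
H₀ was not rejected but H₀ is false — a Type II error (false negative).

Type II error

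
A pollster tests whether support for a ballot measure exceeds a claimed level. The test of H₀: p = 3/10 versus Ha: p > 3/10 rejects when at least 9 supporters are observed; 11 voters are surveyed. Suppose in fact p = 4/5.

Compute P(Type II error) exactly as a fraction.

Under the alternative p = 4/5, K ~ Binomial(11, 4/5); β is the probability the test does not reject, P(K < 9).
Summing C(11,j)·(4/5)^j·(1/5)^{11-j} for j = 0..8 gives 3736313/9765625.

3736313/9765625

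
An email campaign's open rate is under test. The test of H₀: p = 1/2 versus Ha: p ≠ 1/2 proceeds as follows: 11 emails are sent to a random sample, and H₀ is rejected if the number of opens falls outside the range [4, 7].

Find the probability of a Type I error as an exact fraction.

The significance level is the null-hypothesis probability of the rejection region {≤3} ∪ {≥8}.
The two tails are symmetric, so α = 2·(1 + 11 + 55 + 165)/2^11 = 464/2048 = 29/128.

29/128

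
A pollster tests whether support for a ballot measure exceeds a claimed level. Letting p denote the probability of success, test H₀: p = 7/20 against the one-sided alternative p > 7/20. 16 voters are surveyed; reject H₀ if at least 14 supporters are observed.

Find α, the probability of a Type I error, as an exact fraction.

α = P(reject H₀ | H₀ true) = P(X ≥ 14 | p = 7/20), with X ~ Binomial(16, 7/20).
Adding the binomial terms for j = 14 through 16 with p = 7/20 yields 2955017928403093/131072000000000000000.

2955017928403093/131072000000000000000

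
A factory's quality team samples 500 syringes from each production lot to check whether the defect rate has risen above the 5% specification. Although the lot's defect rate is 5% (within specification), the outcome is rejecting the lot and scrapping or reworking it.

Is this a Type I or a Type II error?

The null hypothesis here is that the lot's defect rate is 5% (within specification).
'Rejecting the lot and scrapping or reworking it' corresponds to rejecting H₀.
H₀ was rejected but H₀ is true — a Type I error (false positive).

Type I error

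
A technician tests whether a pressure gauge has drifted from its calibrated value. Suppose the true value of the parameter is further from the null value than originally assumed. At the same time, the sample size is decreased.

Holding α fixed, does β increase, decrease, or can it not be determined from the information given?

Cannot be determined from the information given.

The first change alone would make β decrease; the second alone would make β increase. Which effect dominates depends on the magnitudes, which are not given.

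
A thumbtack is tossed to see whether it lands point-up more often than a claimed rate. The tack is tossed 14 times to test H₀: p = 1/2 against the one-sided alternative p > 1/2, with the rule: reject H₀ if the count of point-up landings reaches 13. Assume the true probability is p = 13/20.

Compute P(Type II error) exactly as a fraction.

1604780863168259917/1638400000000000000

A Type II error is failing to reject when Ha holds: with p = 13/20, β = P(Y ≤ 12).
Adding the binomial probabilities P(Y=0)+…+P(Y=12) at p = 13/20 gives 1604780863168259917/1638400000000000000.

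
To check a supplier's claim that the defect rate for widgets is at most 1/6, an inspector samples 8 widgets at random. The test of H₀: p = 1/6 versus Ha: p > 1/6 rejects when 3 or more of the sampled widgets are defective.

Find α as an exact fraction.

75497/559872

The significance level is the probability, assuming p = 1/6, of seeing 3 or more defectives in 8 draws.
Via the complement, α = 1 − Σ_{j=0}^{2} C(8,j)(1/6)^j(5/6)^{8-j} = 75497/559872.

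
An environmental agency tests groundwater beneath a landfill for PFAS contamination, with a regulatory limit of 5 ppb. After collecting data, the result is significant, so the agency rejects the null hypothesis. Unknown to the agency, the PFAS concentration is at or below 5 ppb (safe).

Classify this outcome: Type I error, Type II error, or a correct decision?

The conventional null hypothesis here is that the PFAS concentration is at or below 5 ppb (safe).
H₀ was rejected, but H₀ is actually true.
Rejecting a true null hypothesis is a Type I error (false positive).

Type I error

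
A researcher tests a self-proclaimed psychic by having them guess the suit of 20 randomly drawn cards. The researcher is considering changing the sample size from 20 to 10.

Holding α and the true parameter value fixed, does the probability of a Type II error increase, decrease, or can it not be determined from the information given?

It increases.

Reducing n widens both sampling distributions, so the test has less ability to distinguish Ha from H₀.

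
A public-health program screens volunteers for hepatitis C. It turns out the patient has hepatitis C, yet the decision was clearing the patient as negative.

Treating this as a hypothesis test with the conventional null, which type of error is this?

The null hypothesis here is that the patient does not have hepatitis C.
'Clearing the patient as negative' corresponds to failing to reject H₀.
H₀ was not rejected but H₀ is false — a Type II error (false negative).

Type II error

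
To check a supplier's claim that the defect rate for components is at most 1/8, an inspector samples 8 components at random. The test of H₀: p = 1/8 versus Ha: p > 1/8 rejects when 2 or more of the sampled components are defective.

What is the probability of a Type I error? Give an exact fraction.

Under H₀, K ~ Binomial(8, 1/8); the Type I error rate is P(K ≥ 2).
Computing the lower-tail complement: 1 − 12353145/16777216 = 4424071/16777216.

4424071/16777216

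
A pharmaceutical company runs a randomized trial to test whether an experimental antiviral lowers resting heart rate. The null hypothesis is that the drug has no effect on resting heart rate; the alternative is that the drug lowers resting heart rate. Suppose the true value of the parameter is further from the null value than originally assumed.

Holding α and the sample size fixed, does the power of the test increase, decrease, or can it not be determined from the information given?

A bigger departure from H₀ is easier for the test to detect, so it fails to reject less often.
Since power = 1 − β and β decreases, power increases.

It increases.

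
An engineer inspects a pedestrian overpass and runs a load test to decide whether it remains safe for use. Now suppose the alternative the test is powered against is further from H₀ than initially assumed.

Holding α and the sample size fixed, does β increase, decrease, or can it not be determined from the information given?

A larger true effect moves the Ha sampling distribution further from the H₀ critical value, making rejection more likely when Ha is true.

It decreases.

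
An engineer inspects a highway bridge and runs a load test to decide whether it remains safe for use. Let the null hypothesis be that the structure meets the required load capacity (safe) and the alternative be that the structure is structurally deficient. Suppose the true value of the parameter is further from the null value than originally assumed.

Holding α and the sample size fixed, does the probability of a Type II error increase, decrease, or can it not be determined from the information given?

A larger true effect moves the Ha sampling distribution further from the H₀ critical value, making rejection more likely when Ha is true.

It decreases.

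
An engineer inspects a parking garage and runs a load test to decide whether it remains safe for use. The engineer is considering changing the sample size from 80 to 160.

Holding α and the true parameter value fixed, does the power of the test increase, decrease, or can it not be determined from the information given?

More data shrinks sampling variability; the test statistic under Ha concentrates further from the null value, making rejection more likely.
Since power = 1 − β and β decreases, power increases.

It increases.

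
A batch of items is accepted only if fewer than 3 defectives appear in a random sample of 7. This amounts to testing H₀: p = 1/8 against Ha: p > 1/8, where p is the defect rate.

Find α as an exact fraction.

Under H₀, X ~ Binomial(7, 1/8); the Type I error rate is P(X ≥ 3).
Computing the lower-tail complement: 1 − 2000033/2097152 = 97119/2097152.

97119/2097152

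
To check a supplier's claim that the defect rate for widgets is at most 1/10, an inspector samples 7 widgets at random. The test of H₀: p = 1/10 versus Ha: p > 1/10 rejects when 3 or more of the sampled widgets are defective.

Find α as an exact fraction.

51383/2000000

Under H₀, S ~ Binomial(7, 1/10); the Type I error rate is P(S ≥ 3).
α = 1 − P(S ≤ 2) = 1 − 1948617/2000000 = 51383/2000000.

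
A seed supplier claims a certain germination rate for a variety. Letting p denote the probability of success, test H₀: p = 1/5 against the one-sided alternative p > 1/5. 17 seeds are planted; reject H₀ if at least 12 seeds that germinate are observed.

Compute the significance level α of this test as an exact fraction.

6991557/762939453125

α = P(reject H₀ | H₀ true) = P(K ≥ 12 | p = 1/5), with K ~ Binomial(17, 1/5).
P(K ≥ 12) = Σ_{j=12}^{17} C(17,j)·(1/5)^j·(4/5)^{17-j} = 6991557/762939453125.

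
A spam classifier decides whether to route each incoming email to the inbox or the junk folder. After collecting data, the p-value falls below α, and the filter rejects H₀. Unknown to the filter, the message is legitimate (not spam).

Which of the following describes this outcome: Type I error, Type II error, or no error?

Type I error

The conventional null hypothesis here is that the message is legitimate (not spam).
H₀ was rejected, but H₀ is actually true.
Rejecting a true null hypothesis is a Type I error (false positive).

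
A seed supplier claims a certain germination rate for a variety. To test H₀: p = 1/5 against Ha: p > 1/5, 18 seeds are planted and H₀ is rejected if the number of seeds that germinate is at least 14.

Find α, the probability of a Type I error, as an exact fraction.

167621/762939453125

Under H₀, X ~ Binomial(18, 1/5), and α = P(X ≥ 14).
Summing C(18,j)(1/5)^j(4/5)^{18−j} for j = 14,…,18 gives 167621/762939453125.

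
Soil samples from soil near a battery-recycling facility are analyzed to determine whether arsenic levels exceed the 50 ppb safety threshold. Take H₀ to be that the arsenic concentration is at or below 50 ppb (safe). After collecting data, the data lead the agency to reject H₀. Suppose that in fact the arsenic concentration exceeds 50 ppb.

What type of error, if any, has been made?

Neither — the decision is correct.

The test rejected a false H₀ — the decision matches the true state.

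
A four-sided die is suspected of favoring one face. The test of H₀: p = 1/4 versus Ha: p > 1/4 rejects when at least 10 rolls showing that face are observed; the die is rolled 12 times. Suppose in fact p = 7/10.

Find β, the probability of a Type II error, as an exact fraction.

Under the alternative p = 7/10, S ~ Binomial(12, 7/10); β is the probability the test does not reject, P(S < 10).
Equivalently, β = 1 − P(S ≥ 10) = 149436930429/200000000000.

149436930429/200000000000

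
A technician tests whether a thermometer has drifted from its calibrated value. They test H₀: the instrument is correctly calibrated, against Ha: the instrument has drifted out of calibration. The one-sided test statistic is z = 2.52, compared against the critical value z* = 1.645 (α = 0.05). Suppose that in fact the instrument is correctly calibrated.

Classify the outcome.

Since z = 2.52 > z* = 1.645, H₀ is rejected.
H₀ is true (actually the instrument is correctly calibrated).
Rejecting a true H₀ is a Type I error.

Type I error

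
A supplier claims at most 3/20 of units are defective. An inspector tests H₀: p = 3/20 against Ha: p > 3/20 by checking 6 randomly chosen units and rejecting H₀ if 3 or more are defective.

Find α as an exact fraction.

302967/6400000

Under H₀, Y ~ Binomial(6, 3/20); the Type I error rate is P(Y ≥ 3).
α = 1 − P(Y ≤ 2) = 1 − 6097033/6400000 = 302967/6400000.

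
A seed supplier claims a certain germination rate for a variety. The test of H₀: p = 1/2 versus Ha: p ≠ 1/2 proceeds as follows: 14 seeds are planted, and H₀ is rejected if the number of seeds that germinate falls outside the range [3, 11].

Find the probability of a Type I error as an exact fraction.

53/4096

Under H₀, Y ~ Binomial(14, 1/2); α is the probability of landing in either tail, P(Y ≤ 2) + P(Y ≥ 12).
The two tails are symmetric, so α = 2·(1 + 14 + 91)/2^14 = 212/16384 = 53/4096.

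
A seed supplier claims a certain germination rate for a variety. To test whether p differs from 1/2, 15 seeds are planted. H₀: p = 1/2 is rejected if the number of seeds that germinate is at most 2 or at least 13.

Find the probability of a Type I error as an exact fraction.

121/16384

α = P(K ≤ 2 or K ≥ 13 | p = 1/2), K ~ Binomial(15, 1/2).
Each tail has probability (1 + 15 + 105)/32768; doubling gives α = 242/32768 = 121/16384.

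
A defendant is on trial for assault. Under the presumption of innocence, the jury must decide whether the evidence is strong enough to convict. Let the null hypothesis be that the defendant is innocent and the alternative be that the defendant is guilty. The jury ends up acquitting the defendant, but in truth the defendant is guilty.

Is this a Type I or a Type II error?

Type II error

'Acquitting the defendant' corresponds to failing to reject H₀.
H₀ was not rejected but H₀ is false — a Type II error (false negative).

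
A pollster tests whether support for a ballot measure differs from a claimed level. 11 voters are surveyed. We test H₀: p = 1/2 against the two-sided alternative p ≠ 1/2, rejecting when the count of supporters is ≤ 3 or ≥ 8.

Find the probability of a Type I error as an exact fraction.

α = P(Y ≤ 3 or Y ≥ 8 | p = 1/2), Y ~ Binomial(11, 1/2).
By symmetry, α = 2·P(Y ≤ 3) = 2·(1 + 11 + 55 + 165)/2048 = 464/2048 = 29/128.

29/128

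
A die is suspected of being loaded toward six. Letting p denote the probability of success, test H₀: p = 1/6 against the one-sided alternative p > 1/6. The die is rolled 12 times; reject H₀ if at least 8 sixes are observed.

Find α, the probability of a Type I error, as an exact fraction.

α = P(reject H₀ | H₀ true) = P(S ≥ 8 | p = 1/6), with S ~ Binomial(12, 1/6).
Adding the binomial terms for j = 8 through 12 with p = 1/6 yields 56431/362797056.

56431/362797056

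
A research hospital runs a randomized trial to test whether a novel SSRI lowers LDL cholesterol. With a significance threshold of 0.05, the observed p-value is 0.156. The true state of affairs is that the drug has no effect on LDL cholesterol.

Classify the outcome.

No error — this is a correct decision.

The conventional null hypothesis is that the drug has no effect on LDL cholesterol.
Since p = 0.156 ≥ α = 0.05, H₀ is not rejected.
H₀ is true (actually the drug has no effect on LDL cholesterol).
The decision matches the true state — no error.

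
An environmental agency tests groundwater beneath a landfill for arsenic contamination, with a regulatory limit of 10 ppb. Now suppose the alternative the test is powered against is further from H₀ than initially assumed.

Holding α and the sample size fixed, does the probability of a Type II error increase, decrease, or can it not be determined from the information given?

The further the true parameter sits from the null value, the more of the Ha sampling distribution falls in the rejection region.

It decreases.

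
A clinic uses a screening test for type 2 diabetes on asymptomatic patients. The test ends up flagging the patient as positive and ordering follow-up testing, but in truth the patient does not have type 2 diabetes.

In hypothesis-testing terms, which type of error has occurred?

The null hypothesis here is that the patient does not have type 2 diabetes.
'Flagging the patient as positive and ordering follow-up testing' corresponds to rejecting H₀.
H₀ was rejected but H₀ is true — a Type I error (false positive).

Type I error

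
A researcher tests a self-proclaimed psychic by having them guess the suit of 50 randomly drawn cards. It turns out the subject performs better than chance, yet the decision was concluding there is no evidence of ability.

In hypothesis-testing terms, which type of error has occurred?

The null hypothesis here is that the subject is guessing at random (p = 1/4).
'Concluding there is no evidence of ability' corresponds to failing to reject H₀.
H₀ was not rejected but H₀ is false — a Type II error (false negative).

Type II error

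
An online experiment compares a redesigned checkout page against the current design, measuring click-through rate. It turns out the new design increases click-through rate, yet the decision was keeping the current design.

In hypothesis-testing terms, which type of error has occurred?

The null hypothesis here is that the new design has no effect on click-through rate.
'Keeping the current design' corresponds to failing to reject H₀.
H₀ was not rejected but H₀ is false — a Type II error (false negative).

Type II error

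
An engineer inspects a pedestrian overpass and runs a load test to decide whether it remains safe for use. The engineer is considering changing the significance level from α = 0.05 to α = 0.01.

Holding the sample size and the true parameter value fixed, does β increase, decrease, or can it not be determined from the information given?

Lowering α raises the bar for rejection; under Ha, the test now fails to reject on outcomes it previously would have rejected.

It increases.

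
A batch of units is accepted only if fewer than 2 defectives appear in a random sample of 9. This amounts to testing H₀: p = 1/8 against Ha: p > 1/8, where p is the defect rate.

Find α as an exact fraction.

2623807/8388608

α = P(reject H₀ | H₀ true) = P(K ≥ 2 | p = 1/8), K ~ Binomial(9, 1/8).
Computing the lower-tail complement: 1 − 5764801/8388608 = 2623807/8388608.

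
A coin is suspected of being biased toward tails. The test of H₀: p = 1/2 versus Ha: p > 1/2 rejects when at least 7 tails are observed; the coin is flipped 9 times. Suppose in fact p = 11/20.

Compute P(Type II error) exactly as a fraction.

β = P(fail to reject H₀ | Ha true) = P(Y ≤ 6 | p = 11/20), Y ~ Binomial(9, 11/20).
Adding the binomial probabilities P(Y=0)+…+P(Y=6) at p = 11/20 gives 54431799039/64000000000.

54431799039/64000000000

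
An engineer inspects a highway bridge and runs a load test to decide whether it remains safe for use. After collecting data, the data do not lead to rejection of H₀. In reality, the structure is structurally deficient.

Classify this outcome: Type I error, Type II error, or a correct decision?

The conventional null hypothesis here is that the structure meets the required load capacity (safe).
H₀ was not rejected, but H₀ is actually false.
Failing to reject a false null hypothesis is a Type II error (false negative).

Type II error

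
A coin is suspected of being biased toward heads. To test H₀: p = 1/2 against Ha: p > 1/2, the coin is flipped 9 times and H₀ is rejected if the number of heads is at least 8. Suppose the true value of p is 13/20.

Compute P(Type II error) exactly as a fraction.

112501116301/128000000000

β = P(fail to reject H₀ | Ha true) = P(Y ≤ 7 | p = 13/20), Y ~ Binomial(9, 13/20).
Adding the binomial probabilities P(Y=0)+…+P(Y=7) at p = 13/20 gives 112501116301/128000000000.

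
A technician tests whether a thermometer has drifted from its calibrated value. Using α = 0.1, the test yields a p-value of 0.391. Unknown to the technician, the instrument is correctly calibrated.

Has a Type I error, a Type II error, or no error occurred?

No error — this is a correct decision.

The conventional null hypothesis is that the instrument is correctly calibrated.
Since p = 0.391 ≥ α = 0.1, H₀ is not rejected.
H₀ is true (actually the instrument is correctly calibrated).
The decision matches the true state — no error.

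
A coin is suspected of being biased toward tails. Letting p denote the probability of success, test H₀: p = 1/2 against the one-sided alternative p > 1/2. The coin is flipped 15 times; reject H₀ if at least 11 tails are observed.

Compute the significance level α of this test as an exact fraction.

α = P(reject H₀ | H₀ true) = P(S ≥ 11 | p = 1/2), with S ~ Binomial(15, 1/2).
Summing the upper tail: (1365 + 455 + 105 + 15 + 1) / 2^15 = 1941/32768.

1941/32768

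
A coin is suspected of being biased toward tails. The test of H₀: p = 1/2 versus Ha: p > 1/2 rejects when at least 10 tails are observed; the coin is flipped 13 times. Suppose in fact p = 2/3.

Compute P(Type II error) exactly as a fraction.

Under the alternative p = 2/3, S ~ Binomial(13, 2/3); β is the probability the test does not reject, P(S < 10).
Equivalently, β = 1 − P(S ≥ 10) = 1080275/1594323.

1080275/1594323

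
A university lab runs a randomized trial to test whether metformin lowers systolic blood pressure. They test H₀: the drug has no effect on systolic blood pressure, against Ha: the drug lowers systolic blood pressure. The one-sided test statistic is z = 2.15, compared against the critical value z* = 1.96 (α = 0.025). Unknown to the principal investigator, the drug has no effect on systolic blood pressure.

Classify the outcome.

Since z = 2.15 > z* = 1.96, H₀ is rejected.
H₀ is true (actually the drug has no effect on systolic blood pressure).
Rejecting a true H₀ is a Type I error.

Type I error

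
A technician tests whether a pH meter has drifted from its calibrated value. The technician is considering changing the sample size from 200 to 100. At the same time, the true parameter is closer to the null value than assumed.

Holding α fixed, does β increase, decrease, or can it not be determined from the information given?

With less data the test statistic is noisier; under Ha, more outcomes land inside the acceptance region. When the true parameter is near the null value, the test has a harder time distinguishing Ha from H₀. Both changes push β in the same direction.

It increases.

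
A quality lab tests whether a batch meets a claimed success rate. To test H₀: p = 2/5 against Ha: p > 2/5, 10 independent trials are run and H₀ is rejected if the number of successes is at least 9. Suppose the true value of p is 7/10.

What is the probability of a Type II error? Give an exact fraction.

Under the alternative p = 7/10, X ~ Binomial(10, 7/10); β is the probability the test does not reject, P(X < 9).
Summing C(10,j)·(7/10)^j·(3/10)^{10-j} for j = 0..8 gives 8506916541/10000000000.

8506916541/10000000000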